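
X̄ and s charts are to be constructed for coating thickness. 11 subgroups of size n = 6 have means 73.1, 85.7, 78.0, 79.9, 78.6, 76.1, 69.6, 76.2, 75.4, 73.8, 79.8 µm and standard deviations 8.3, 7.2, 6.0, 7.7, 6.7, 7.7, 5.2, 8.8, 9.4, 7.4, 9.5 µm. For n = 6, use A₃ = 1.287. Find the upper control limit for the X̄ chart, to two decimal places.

X̄̄ = (73.1 + 85.7 + 78.0 + 79.9 + 78.6 + 76.1 + 69.6 + 76.2 + 75.4 + 73.8 + 79.8) / 11 = 76.9273
s̄ = (8.3 + 7.2 + 6.0 + 7.7 + 6.7 + 7.7 + 5.2 + 8.8 + 9.4 + 7.4 + 9.5) / 11 = 7.6273
UCL = X̄̄ + A₃·s̄ = 76.9273 + 1.287 × 7.6273 = 86.7436

86.74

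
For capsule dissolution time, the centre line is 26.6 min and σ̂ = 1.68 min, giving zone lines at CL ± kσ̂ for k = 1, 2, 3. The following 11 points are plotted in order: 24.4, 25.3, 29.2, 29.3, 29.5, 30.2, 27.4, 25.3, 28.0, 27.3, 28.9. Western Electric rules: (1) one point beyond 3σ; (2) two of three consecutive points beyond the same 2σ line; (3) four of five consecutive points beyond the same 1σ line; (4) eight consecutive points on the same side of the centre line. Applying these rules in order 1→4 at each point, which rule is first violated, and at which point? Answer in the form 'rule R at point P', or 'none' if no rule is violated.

Zone of each point (C = within 1σ̂, B = 1σ̂–2σ̂, A = 2σ̂–3σ̂, * = beyond 3σ̂; sign = side of CL): 1:-B, 2:-C, 3:+B, 4:+B, 5:+B, 6:+A, 7:+C, 8:-C, 9:+C, 10:+C, 11:+B
Rule 3 (four of five consecutive points beyond the same 1σ limit) is satisfied at point 6.

rule 3 at point 6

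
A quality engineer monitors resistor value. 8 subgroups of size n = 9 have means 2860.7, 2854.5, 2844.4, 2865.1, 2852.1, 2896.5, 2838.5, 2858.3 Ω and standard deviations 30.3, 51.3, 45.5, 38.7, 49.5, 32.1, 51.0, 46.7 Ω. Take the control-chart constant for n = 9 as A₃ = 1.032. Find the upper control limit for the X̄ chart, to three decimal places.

X̄̄ = (2860.7 + 2854.5 + 2844.4 + 2865.1 + 2852.1 + 2896.5 + 2838.5 + 2858.3) / 8 = 2858.7625
s̄ = (30.3 + 51.3 + 45.5 + 38.7 + 49.5 + 32.1 + 51.0 + 46.7) / 8 = 43.1375
UCL = X̄̄ + A₃·s̄ = 2858.7625 + 1.032 × 43.1375 = 2903.2804

2903.280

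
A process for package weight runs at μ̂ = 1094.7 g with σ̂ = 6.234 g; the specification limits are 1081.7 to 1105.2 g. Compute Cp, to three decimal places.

Cp = (USL − LSL) / (6σ̂) = (1105.2 − 1081.7) / (6 × 6.234) = 23.5000 / 37.4040 = 0.6283

0.628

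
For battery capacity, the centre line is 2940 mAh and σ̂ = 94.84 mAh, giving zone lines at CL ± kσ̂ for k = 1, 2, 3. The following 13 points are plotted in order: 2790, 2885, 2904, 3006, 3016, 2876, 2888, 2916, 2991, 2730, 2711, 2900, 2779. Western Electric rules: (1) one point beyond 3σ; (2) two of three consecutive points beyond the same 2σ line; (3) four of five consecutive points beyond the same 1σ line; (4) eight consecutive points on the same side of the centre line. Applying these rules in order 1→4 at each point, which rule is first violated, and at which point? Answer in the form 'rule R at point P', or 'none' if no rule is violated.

rule 2 at point 11

Zone of each point (C = within 1σ̂, B = 1σ̂–2σ̂, A = 2σ̂–3σ̂, * = beyond 3σ̂; sign = side of CL): 1:-B, 2:-C, 3:-C, 4:+C, 5:+C, 6:-C, 7:-C, 8:-C, 9:+C, 10:-A, 11:-A, 12:-C, 13:-B
Rule 2 (two of three consecutive points beyond the same 2σ limit) is satisfied at point 11.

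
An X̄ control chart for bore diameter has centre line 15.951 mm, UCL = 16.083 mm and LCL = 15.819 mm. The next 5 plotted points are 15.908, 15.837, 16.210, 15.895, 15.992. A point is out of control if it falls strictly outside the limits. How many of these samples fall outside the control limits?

Compare each point to [15.819, 16.083]: sample 3 = 16.210 > UCL.

1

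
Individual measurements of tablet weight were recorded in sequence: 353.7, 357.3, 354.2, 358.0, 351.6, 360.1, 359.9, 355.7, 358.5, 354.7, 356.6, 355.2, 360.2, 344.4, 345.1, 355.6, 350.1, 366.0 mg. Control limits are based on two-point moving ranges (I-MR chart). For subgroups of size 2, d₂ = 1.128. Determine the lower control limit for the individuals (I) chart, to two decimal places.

X̄ = (353.7 + 357.3 + 354.2 + 358.0 + 351.6 + 360.1 + 359.9 + 355.7 + 358.5 + 354.7 + 356.6 + 355.2 + 360.2 + 344.4 + 345.1 + 355.6 + 350.1 + 366.0) / 18 = 355.3833
Moving ranges: 3.6, 3.1, 3.8, 6.4, 8.5, 0.2, 4.2, 2.8, 3.8, 1.9, 1.4, 5.0, 15.8, 0.7, 10.5, 5.5, 15.9; M̄R̄ = 93.1000 / 17 = 5.4765
LCL = X̄ − 3·M̄R̄/d₂ = 355.3833 − 3 × 5.4765 / 1.128 = 340.8183

340.82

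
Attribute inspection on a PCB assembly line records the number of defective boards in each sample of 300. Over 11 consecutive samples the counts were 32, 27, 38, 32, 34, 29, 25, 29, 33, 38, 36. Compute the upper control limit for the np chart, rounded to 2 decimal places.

p̄ = Σdᵢ / (k·n) = 353 / (11 × 300) = 0.10697
UCL = np̄ + 3·√(np̄(1−p̄)) = 32.0909 + 3 × √(32.0909×0.89303) = 32.0909 + 3 × 5.3533 = 48.1509

48.15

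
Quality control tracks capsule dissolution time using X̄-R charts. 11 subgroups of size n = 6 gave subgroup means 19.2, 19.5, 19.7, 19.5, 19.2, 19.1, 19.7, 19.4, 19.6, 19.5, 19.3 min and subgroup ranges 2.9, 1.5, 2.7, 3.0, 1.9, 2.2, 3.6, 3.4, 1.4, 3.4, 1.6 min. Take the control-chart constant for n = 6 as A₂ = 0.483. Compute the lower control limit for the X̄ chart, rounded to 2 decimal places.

X̄̄ = (19.2 + 19.5 + 19.7 + 19.5 + 19.2 + 19.1 + 19.7 + 19.4 + 19.6 + 19.5 + 19.3) / 11 = 213.7000 / 11 = 19.4273
R̄ = (2.9 + 1.5 + 2.7 + 3.0 + 1.9 + 2.2 + 3.6 + 3.4 + 1.4 + 3.4 + 1.6) / 11 = 27.6000 / 11 = 2.5091
LCL = X̄̄ − A₂·R̄ = 19.4273 − 0.483 × 2.5091 = 18.2154

18.22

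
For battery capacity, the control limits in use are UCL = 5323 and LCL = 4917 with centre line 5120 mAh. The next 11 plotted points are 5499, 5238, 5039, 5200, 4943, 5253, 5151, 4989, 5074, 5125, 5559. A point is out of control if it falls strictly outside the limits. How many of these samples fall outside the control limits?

2

Compare each point to [4917, 5323]: sample 1 = 5499 > UCL; sample 11 = 5559 > UCL.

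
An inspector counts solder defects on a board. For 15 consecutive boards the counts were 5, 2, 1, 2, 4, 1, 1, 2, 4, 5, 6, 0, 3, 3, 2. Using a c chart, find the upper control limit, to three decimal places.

c̄ = (5 + 2 + 1 + 2 + 4 + 1 + 1 + 2 + 4 + 5 + 6 + 0 + 3 + 3 + 2) / 15 = 41 / 15 = 2.7333
UCL = c̄ + 3√c̄ = 2.7333 + 3 × √2.7333 = 2.7333 + 3 × 1.6533 = 7.6932

7.693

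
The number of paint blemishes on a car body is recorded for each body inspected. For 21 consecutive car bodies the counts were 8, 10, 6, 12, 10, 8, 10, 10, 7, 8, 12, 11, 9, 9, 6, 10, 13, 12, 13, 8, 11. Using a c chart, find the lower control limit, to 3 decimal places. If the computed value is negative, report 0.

c̄ = (8 + 10 + 6 + 12 + 10 + 8 + 10 + 10 + 7 + 8 + 12 + 11 + 9 + 9 + 6 + 10 + 13 + 12 + 13 + 8 + 11) / 21 = 203 / 21 = 9.6667
LCL = c̄ − 3√c̄ = 9.6667 − 3 × 3.1091 = 0.3393

0.339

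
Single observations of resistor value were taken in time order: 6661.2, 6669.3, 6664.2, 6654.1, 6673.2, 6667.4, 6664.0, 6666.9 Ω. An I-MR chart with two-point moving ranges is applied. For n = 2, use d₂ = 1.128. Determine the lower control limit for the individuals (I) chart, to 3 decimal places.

X̄ = (6661.2 + 6669.3 + 6664.2 + 6654.1 + 6673.2 + 6667.4 + 6664.0 + 6666.9) / 8 = 6665.0375
Moving ranges: 8.1, 5.1, 10.1, 19.1, 5.8, 3.4, 2.9; M̄R̄ = 54.5000 / 7 = 7.7857
LCL = X̄ − 3·M̄R̄/d₂ = 6665.0375 − 3 × 7.7857 / 1.128 = 6644.3308

6644.331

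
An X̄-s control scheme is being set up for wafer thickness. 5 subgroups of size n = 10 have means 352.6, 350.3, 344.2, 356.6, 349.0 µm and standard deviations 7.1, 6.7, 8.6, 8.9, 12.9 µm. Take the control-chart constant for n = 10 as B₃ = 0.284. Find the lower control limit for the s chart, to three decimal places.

2.511

s̄ = (7.1 + 6.7 + 8.6 + 8.9 + 12.9) / 5 = 8.8400
LCL_s = B₃·s̄ = 0.284 × 8.8400 = 2.5106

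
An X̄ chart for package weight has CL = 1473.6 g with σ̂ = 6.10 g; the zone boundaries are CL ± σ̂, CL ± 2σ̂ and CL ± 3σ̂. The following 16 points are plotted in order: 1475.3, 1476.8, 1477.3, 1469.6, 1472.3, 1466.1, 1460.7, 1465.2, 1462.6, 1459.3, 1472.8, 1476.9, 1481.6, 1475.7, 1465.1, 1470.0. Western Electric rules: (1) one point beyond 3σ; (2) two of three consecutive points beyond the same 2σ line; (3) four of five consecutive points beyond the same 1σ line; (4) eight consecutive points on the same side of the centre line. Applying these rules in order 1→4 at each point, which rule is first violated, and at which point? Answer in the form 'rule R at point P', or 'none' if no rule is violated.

rule 3 at point 9

Zone of each point (C = within 1σ̂, B = 1σ̂–2σ̂, A = 2σ̂–3σ̂, * = beyond 3σ̂; sign = side of CL): 1:+C, 2:+C, 3:+C, 4:-C, 5:-C, 6:-B, 7:-A, 8:-B, 9:-B, 10:-A, 11:-C, 12:+C, 13:+B, 14:+C, 15:-B, 16:-C
Rule 3 (four of five consecutive points beyond the same 1σ limit) is satisfied at point 9.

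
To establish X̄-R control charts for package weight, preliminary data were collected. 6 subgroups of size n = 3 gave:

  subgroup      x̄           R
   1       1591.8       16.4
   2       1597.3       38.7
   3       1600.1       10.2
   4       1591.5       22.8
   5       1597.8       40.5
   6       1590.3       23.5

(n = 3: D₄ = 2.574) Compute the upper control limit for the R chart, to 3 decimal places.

R̄ = (16.4 + 38.7 + 10.2 + 22.8 + 40.5 + 23.5) / 6 = 152.1000 / 6 = 25.3500
UCL_R = D₄·R̄ = 2.574 × 25.3500 = 65.2509

65.251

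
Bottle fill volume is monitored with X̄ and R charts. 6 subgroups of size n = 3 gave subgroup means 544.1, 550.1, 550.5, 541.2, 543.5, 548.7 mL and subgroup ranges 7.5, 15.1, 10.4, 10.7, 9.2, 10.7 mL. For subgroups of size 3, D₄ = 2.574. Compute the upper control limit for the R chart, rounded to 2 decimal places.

R̄ = (7.5 + 15.1 + 10.4 + 10.7 + 9.2 + 10.7) / 6 = 63.6000 / 6 = 10.6000
UCL_R = D₄·R̄ = 2.574 × 10.6000 = 27.2844

27.28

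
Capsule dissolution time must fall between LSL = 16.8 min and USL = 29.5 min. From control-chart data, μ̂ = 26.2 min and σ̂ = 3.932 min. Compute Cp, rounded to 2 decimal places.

0.54

Cp = (USL − LSL) / (6σ̂) = (29.5 − 16.8) / (6 × 3.932) = 12.7000 / 23.5920 = 0.5383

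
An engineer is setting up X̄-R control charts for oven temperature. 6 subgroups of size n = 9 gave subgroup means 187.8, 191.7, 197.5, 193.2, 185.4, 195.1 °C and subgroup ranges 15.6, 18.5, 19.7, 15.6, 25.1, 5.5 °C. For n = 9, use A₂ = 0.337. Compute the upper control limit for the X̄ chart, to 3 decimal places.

X̄̄ = (187.8 + 191.7 + 197.5 + 193.2 + 185.4 + 195.1) / 6 = 1150.7000 / 6 = 191.7833
R̄ = (15.6 + 18.5 + 19.7 + 15.6 + 25.1 + 5.5) / 6 = 100.0000 / 6 = 16.6667
UCL = X̄̄ + A₂·R̄ = 191.7833 + 0.337 × 16.6667 = 197.4000

197.400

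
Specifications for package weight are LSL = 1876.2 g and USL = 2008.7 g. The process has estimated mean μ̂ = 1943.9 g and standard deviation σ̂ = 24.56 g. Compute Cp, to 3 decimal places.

Cp = (USL − LSL) / (6σ̂) = (2008.7 − 1876.2) / (6 × 24.56) = 132.5000 / 147.3600 = 0.8992

0.899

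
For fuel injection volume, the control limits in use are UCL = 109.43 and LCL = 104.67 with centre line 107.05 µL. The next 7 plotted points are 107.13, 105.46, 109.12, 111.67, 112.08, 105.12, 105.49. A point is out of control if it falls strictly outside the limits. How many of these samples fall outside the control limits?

Compare each point to [104.67, 109.43]: sample 4 = 111.67 > UCL; sample 5 = 112.08 > UCL.

2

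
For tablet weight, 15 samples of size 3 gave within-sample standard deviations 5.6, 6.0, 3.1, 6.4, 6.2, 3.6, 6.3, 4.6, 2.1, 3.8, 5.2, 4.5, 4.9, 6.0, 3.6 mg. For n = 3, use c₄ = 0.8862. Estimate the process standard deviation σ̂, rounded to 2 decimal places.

5.41

s̄ = (5.6 + 6.0 + 3.1 + 6.4 + 6.2 + 3.6 + 6.3 + 4.6 + 2.1 + 3.8 + 5.2 + 4.5 + 4.9 + 6.0 + 3.6) / 15 = 4.7933
σ̂ = s̄ / c₄ = 4.7933 / 0.8862 = 5.4089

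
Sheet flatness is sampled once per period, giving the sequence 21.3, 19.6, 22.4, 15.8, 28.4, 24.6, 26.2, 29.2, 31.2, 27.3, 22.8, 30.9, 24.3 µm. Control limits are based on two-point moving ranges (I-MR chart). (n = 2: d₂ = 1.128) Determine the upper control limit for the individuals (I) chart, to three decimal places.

37.600

X̄ = (21.3 + 19.6 + 22.4 + 15.8 + 28.4 + 24.6 + 26.2 + 29.2 + 31.2 + 27.3 + 22.8 + 30.9 + 24.3) / 13 = 24.9231
Moving ranges: 1.7, 2.8, 6.6, 12.6, 3.8, 1.6, 3.0, 2.0, 3.9, 4.5, 8.1, 6.6; M̄R̄ = 57.2000 / 12 = 4.7667
UCL = X̄ + 3·M̄R̄/d₂ = 24.9231 + 3 × 4.7667 / 1.128 = 37.6004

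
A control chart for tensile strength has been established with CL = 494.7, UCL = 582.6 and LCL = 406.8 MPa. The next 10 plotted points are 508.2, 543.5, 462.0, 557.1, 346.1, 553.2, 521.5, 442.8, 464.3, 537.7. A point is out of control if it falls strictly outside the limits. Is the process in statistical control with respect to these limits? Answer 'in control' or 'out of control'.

Compare each point to [406.8, 582.6]: sample 5 = 346.1 < LCL.

out of control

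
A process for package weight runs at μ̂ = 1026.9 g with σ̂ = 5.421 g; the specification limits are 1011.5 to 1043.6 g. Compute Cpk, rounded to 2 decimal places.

Cpu = (USL − μ̂) / (3σ̂) = (1043.6 − 1026.9) / (3 × 5.421) = 1.0269; Cpl = (μ̂ − LSL) / (3σ̂) = (1026.9 − 1011.5) / (3 × 5.421) = 0.9469; Cpk = min(Cpu, Cpl) = 0.9469

0.95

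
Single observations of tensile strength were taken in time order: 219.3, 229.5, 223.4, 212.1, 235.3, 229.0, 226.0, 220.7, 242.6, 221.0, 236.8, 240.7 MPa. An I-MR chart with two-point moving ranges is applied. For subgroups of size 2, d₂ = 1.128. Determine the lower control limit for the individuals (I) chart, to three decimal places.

196.940

X̄ = (219.3 + 229.5 + 223.4 + 212.1 + 235.3 + 229.0 + 226.0 + 220.7 + 242.6 + 221.0 + 236.8 + 240.7) / 12 = 228.0333
Moving ranges: 10.2, 6.1, 11.3, 23.2, 6.3, 3.0, 5.3, 21.9, 21.6, 15.8, 3.9; M̄R̄ = 128.6000 / 11 = 11.6909
LCL = X̄ − 3·M̄R̄/d₂ = 228.0333 − 3 × 11.6909 / 1.128 = 196.9405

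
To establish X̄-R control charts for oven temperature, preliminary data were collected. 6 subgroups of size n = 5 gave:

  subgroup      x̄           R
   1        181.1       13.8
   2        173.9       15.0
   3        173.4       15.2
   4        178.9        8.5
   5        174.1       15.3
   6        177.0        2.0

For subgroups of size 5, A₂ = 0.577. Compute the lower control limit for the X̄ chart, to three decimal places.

X̄̄ = (181.1 + 173.9 + 173.4 + 178.9 + 174.1 + 177.0) / 6 = 1058.4000 / 6 = 176.4000
R̄ = (13.8 + 15.0 + 15.2 + 8.5 + 15.3 + 2.0) / 6 = 69.8000 / 6 = 11.6333
LCL = X̄̄ − A₂·R̄ = 176.4000 − 0.577 × 11.6333 = 169.6876

169.688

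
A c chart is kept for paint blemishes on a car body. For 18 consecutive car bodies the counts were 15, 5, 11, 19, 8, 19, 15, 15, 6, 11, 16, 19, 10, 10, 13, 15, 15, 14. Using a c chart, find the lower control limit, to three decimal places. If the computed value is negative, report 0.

2.248

c̄ = (15 + 5 + 11 + 19 + 8 + 19 + 15 + 15 + 6 + 11 + 16 + 19 + 10 + 10 + 13 + 15 + 15 + 14) / 18 = 236 / 18 = 13.1111
LCL = c̄ − 3√c̄ = 13.1111 − 3 × 3.6209 = 2.2483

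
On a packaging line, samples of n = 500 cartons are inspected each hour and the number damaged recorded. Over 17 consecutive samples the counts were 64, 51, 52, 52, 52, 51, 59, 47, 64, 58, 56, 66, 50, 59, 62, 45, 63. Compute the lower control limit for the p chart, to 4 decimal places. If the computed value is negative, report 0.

p̄ = Σdᵢ / (k·n) = 951 / (17 × 500) = 0.11188
LCL = p̄ − 3·√(p̄(1−p̄)/n) = 0.11188 − 3 × 0.01410 = 0.06959

0.0696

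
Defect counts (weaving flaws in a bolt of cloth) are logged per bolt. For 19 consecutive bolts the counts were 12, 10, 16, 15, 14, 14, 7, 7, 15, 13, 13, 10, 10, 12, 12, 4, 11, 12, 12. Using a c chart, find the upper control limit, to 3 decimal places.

21.711

c̄ = (12 + 10 + 16 + 15 + 14 + 14 + 7 + 7 + 15 + 13 + 13 + 10 + 10 + 12 + 12 + 4 + 11 + 12 + 12) / 19 = 219 / 19 = 11.5263
UCL = c̄ + 3√c̄ = 11.5263 + 3 × √11.5263 = 11.5263 + 3 × 3.3950 = 21.7114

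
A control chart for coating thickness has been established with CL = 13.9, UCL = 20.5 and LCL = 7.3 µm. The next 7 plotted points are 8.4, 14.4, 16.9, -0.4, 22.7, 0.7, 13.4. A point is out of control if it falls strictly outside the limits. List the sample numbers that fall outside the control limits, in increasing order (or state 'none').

4, 5, 6

Compare each point to [7.3, 20.5]: sample 4 = -0.4 < LCL; sample 5 = 22.7 > UCL; sample 6 = 0.7 < LCL.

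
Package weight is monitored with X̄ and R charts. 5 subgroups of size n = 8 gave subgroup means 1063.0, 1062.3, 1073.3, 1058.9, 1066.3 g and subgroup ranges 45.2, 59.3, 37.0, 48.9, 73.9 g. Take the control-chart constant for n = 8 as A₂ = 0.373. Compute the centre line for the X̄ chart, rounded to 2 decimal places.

X̄̄ = (1063.0 + 1062.3 + 1073.3 + 1058.9 + 1066.3) / 5 = 5323.8000 / 5 = 1064.7600
CL = X̄̄ = 1064.7600

1064.76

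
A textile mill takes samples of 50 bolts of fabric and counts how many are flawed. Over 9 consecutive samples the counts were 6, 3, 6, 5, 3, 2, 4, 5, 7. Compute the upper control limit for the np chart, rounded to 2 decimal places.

10.66

p̄ = Σdᵢ / (k·n) = 41 / (9 × 50) = 0.09111
UCL = np̄ + 3·√(np̄(1−p̄)) = 4.5556 + 3 × √(4.5556×0.90889) = 4.5556 + 3 × 2.0348 = 10.6600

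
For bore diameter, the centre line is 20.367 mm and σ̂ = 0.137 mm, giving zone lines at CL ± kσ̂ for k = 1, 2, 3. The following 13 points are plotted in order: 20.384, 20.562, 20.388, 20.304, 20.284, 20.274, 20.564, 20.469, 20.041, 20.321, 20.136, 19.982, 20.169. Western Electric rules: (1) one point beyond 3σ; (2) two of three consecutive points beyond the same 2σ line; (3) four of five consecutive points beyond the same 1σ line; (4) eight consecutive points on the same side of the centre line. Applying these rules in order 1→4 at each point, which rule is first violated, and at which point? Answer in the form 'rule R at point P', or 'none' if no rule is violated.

Zone of each point (C = within 1σ̂, B = 1σ̂–2σ̂, A = 2σ̂–3σ̂, * = beyond 3σ̂; sign = side of CL): 1:+C, 2:+B, 3:+C, 4:-C, 5:-C, 6:-C, 7:+B, 8:+C, 9:-A, 10:-C, 11:-B, 12:-A, 13:-B
Rule 3 (four of five consecutive points beyond the same 1σ limit) is satisfied at point 13.

rule 3 at point 13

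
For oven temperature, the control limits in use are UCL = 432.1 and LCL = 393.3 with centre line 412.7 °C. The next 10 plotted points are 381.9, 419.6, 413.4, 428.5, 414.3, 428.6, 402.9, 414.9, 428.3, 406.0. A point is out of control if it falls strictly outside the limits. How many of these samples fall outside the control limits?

1

Compare each point to [393.3, 432.1]: sample 1 = 381.9 < LCL.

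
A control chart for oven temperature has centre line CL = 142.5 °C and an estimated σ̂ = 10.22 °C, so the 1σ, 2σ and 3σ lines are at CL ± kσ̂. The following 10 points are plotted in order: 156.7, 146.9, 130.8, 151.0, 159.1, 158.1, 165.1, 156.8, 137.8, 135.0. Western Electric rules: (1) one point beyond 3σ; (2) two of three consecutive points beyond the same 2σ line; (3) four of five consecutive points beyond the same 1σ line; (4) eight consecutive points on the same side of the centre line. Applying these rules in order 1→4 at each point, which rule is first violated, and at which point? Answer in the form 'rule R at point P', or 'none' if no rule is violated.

Zone of each point (C = within 1σ̂, B = 1σ̂–2σ̂, A = 2σ̂–3σ̂, * = beyond 3σ̂; sign = side of CL): 1:+B, 2:+C, 3:-B, 4:+C, 5:+B, 6:+B, 7:+A, 8:+B, 9:-C, 10:-C
Rule 3 (four of five consecutive points beyond the same 1σ limit) is satisfied at point 8.

rule 3 at point 8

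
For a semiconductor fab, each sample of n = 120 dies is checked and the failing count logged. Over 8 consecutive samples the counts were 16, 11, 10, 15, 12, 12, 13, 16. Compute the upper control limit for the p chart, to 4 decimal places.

0.1948

p̄ = Σdᵢ / (k·n) = 105 / (8 × 120) = 0.10938
UCL = p̄ + 3·√(p̄(1−p̄)/n) = 0.10938 + 3 × √(0.10938×0.89062/120) = 0.10938 + 3 × 0.02849 = 0.19485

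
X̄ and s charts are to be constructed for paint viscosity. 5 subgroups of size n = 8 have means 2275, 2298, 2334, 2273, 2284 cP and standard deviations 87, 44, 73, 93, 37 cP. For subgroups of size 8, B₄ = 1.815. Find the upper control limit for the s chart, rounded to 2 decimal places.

121.24

s̄ = (87 + 44 + 73 + 93 + 37) / 5 = 66.8000
UCL_s = B₄·s̄ = 1.815 × 66.8000 = 121.2420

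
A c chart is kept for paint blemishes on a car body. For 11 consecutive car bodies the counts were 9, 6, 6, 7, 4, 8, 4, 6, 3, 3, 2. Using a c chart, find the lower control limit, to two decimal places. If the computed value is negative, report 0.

0.00

c̄ = (9 + 6 + 6 + 7 + 4 + 8 + 4 + 6 + 3 + 3 + 2) / 11 = 58 / 11 = 5.2727
LCL = c̄ − 3√c̄ = 5.2727 − 3 × 2.2962 = -1.6160 → 0 (cannot be negative)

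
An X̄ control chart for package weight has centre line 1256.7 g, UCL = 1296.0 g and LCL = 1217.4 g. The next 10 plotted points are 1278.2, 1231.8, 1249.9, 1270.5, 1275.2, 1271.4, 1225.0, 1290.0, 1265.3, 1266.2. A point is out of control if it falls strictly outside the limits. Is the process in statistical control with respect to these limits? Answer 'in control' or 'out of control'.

in control

All 10 points lie within [1217.4, 1296.0].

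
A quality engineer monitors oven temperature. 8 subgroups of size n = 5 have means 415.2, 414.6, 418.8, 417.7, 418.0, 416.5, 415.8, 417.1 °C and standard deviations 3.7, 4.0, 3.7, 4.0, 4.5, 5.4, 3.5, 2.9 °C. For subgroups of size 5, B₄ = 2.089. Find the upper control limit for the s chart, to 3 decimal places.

s̄ = (3.7 + 4.0 + 3.7 + 4.0 + 4.5 + 5.4 + 3.5 + 2.9) / 8 = 3.9625
UCL_s = B₄·s̄ = 2.089 × 3.9625 = 8.2777

8.278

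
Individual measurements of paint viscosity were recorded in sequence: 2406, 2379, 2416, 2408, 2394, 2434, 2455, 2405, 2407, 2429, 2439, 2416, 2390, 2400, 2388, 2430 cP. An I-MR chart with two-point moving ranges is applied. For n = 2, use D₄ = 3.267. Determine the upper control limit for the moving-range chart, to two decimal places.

74.92

Moving ranges: 27, 37, 8, 14, 40, 21, 50, 2, 22, 10, 23, 26, 10, 12, 42; M̄R̄ = 344.0000 / 15 = 22.9333
UCL_MR = D₄·M̄R̄ = 3.267 × 22.9333 = 74.9232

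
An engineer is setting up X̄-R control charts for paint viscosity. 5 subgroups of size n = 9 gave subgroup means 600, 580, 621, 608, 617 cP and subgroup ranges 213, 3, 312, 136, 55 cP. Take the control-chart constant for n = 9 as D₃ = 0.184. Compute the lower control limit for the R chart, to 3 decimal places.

26.459

R̄ = (213 + 3 + 312 + 136 + 55) / 5 = 719.0000 / 5 = 143.8000
LCL_R = D₃·R̄ = 0.184 × 143.8000 = 26.4592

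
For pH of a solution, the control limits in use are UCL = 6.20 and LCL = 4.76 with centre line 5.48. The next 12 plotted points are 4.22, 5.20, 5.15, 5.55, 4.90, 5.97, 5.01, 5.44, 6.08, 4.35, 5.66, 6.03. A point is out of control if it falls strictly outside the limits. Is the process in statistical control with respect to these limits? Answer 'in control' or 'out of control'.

out of control

Compare each point to [4.76, 6.20]: sample 1 = 4.22 < LCL; sample 10 = 4.35 < LCL.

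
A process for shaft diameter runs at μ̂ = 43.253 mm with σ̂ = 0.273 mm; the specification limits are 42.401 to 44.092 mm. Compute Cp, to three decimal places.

1.032

Cp = (USL − LSL) / (6σ̂) = (44.092 − 42.401) / (6 × 0.273) = 1.6910 / 1.6380 = 1.0324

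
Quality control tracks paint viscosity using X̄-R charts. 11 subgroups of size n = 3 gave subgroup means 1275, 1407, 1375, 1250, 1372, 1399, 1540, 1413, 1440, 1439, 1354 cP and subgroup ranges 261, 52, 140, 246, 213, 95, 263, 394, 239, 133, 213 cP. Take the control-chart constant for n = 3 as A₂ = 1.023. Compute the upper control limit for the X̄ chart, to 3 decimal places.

1596.793

X̄̄ = (1275 + 1407 + 1375 + 1250 + 1372 + 1399 + 1540 + 1413 + 1440 + 1439 + 1354) / 11 = 15264.0000 / 11 = 1387.6364
R̄ = (261 + 52 + 140 + 246 + 213 + 95 + 263 + 394 + 239 + 133 + 213) / 11 = 2249.0000 / 11 = 204.4545
UCL = X̄̄ + A₂·R̄ = 1387.6364 + 1.023 × 204.4545 = 1596.7934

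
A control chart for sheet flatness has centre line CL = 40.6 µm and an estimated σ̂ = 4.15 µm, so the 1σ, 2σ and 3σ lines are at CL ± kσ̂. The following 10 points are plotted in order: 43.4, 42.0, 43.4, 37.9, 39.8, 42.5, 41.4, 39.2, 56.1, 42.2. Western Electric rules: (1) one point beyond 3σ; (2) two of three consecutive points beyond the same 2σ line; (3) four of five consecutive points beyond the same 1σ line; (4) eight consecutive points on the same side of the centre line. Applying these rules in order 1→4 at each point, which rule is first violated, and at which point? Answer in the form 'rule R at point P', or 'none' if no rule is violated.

rule 1 at point 9

Zone of each point (C = within 1σ̂, B = 1σ̂–2σ̂, A = 2σ̂–3σ̂, * = beyond 3σ̂; sign = side of CL): 1:+C, 2:+C, 3:+C, 4:-C, 5:-C, 6:+C, 7:+C, 8:-C, 9:+*, 10:+C
Rule 1 (one point beyond the 3σ limits) is satisfied at point 9.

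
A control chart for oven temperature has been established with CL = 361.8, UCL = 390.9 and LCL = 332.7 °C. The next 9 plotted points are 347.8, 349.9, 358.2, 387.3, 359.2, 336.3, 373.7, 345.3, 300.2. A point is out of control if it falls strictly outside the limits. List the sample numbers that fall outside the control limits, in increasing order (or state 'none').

Compare each point to [332.7, 390.9]: sample 9 = 300.2 < LCL.

9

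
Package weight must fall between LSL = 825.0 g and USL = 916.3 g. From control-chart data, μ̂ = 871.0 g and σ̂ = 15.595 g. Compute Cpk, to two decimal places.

0.97

Cpu = (USL − μ̂) / (3σ̂) = (916.3 − 871.0) / (3 × 15.595) = 0.9683; Cpl = (μ̂ − LSL) / (3σ̂) = (871.0 − 825.0) / (3 × 15.595) = 0.9832; Cpk = min(Cpu, Cpl) = 0.9683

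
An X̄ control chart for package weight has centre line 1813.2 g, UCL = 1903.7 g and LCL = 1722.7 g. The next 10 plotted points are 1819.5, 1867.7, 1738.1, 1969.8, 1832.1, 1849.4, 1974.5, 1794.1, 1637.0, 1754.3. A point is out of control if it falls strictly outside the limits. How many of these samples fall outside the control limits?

3

Compare each point to [1722.7, 1903.7]: sample 4 = 1969.8 > UCL; sample 7 = 1974.5 > UCL; sample 9 = 1637.0 < LCL.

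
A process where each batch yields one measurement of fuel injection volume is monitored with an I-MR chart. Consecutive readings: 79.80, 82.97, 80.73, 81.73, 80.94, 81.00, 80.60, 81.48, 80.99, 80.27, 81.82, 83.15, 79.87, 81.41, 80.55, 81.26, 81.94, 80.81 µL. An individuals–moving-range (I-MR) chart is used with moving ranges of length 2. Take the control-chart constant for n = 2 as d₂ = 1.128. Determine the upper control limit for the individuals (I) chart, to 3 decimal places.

84.443

X̄ = (79.80 + 82.97 + 80.73 + 81.73 + 80.94 + 81.00 + 80.60 + 81.48 + 80.99 + 80.27 + 81.82 + 83.15 + 79.87 + 81.41 + 80.55 + 81.26 + 81.94 + 80.81) / 18 = 81.1844
Moving ranges: 3.17, 2.24, 1.00, 0.79, 0.06, 0.40, 0.88, 0.49, 0.72, 1.55, 1.33, 3.28, 1.54, 0.86, 0.71, 0.68, 1.13; M̄R̄ = 20.8300 / 17 = 1.2253
UCL = X̄ + 3·M̄R̄/d₂ = 81.1844 + 3 × 1.2253 / 1.128 = 84.4432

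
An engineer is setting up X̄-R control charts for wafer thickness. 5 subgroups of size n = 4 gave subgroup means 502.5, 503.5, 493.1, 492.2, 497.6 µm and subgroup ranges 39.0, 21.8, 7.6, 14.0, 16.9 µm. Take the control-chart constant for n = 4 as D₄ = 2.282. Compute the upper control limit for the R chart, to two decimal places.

R̄ = (39.0 + 21.8 + 7.6 + 14.0 + 16.9) / 5 = 99.3000 / 5 = 19.8600
UCL_R = D₄·R̄ = 2.282 × 19.8600 = 45.3205

45.32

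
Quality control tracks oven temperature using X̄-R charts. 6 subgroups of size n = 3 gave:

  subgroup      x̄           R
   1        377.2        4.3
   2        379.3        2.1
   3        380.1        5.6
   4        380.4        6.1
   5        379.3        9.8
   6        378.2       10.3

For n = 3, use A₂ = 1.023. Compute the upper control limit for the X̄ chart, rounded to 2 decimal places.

385.60

X̄̄ = (377.2 + 379.3 + 380.1 + 380.4 + 379.3 + 378.2) / 6 = 2274.5000 / 6 = 379.0833
R̄ = (4.3 + 2.1 + 5.6 + 6.1 + 9.8 + 10.3) / 6 = 38.2000 / 6 = 6.3667
UCL = X̄̄ + A₂·R̄ = 379.0833 + 1.023 × 6.3667 = 385.5964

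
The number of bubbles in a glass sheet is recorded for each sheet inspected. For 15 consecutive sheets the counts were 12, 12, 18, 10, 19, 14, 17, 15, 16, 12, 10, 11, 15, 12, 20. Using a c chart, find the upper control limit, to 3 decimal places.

25.505

c̄ = (12 + 12 + 18 + 10 + 19 + 14 + 17 + 15 + 16 + 12 + 10 + 11 + 15 + 12 + 20) / 15 = 213 / 15 = 14.2000
UCL = c̄ + 3√c̄ = 14.2000 + 3 × √14.2000 = 14.2000 + 3 × 3.7683 = 25.5049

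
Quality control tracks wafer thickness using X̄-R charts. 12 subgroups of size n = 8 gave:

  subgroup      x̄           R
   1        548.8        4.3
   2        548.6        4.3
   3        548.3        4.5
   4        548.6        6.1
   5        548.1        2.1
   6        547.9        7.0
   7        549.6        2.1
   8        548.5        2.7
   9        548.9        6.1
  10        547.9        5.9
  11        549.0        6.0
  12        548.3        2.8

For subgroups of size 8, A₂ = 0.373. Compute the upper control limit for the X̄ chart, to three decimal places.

550.217

X̄̄ = (548.8 + 548.6 + 548.3 + 548.6 + 548.1 + 547.9 + 549.6 + 548.5 + 548.9 + 547.9 + 549.0 + 548.3) / 12 = 6582.5000 / 12 = 548.5417
R̄ = (4.3 + 4.3 + 4.5 + 6.1 + 2.1 + 7.0 + 2.1 + 2.7 + 6.1 + 5.9 + 6.0 + 2.8) / 12 = 53.9000 / 12 = 4.4917
UCL = X̄̄ + A₂·R̄ = 548.5417 + 0.373 × 4.4917 = 550.2171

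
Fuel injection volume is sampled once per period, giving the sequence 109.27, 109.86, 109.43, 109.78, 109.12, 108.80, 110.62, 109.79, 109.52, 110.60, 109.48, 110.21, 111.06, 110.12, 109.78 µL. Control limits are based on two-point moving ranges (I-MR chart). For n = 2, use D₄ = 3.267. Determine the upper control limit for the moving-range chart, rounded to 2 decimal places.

Moving ranges: 0.59, 0.43, 0.35, 0.66, 0.32, 1.82, 0.83, 0.27, 1.08, 1.12, 0.73, 0.85, 0.94, 0.34; M̄R̄ = 10.3300 / 14 = 0.7379
UCL_MR = D₄·M̄R̄ = 3.267 × 0.7379 = 2.4106

2.41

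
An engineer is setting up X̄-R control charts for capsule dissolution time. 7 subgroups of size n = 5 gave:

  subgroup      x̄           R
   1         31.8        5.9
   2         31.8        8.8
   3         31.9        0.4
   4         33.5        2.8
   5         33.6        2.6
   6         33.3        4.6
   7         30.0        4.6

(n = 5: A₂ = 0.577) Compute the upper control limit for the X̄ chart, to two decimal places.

X̄̄ = (31.8 + 31.8 + 31.9 + 33.5 + 33.6 + 33.3 + 30.0) / 7 = 225.9000 / 7 = 32.2714
R̄ = (5.9 + 8.8 + 0.4 + 2.8 + 2.6 + 4.6 + 4.6) / 7 = 29.7000 / 7 = 4.2429
UCL = X̄̄ + A₂·R̄ = 32.2714 + 0.577 × 4.2429 = 34.7196

34.72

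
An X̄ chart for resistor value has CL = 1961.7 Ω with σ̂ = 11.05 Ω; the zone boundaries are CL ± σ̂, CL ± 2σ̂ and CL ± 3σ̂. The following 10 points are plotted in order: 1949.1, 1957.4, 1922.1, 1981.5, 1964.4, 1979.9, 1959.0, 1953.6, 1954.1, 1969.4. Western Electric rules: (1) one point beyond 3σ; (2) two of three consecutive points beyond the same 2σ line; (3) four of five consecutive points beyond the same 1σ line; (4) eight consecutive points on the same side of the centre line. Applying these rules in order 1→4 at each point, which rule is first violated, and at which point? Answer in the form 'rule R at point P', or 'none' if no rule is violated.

Zone of each point (C = within 1σ̂, B = 1σ̂–2σ̂, A = 2σ̂–3σ̂, * = beyond 3σ̂; sign = side of CL): 1:-B, 2:-C, 3:-*, 4:+B, 5:+C, 6:+B, 7:-C, 8:-C, 9:-C, 10:+C
Rule 1 (one point beyond the 3σ limits) is satisfied at point 3.

rule 1 at point 3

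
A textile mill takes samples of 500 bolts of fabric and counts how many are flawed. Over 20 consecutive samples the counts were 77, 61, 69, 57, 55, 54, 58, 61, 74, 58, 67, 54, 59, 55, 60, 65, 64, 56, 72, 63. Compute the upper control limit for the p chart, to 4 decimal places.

p̄ = Σdᵢ / (k·n) = 1239 / (20 × 500) = 0.12390
UCL = p̄ + 3·√(p̄(1−p̄)/n) = 0.12390 + 3 × √(0.12390×0.87610/500) = 0.12390 + 3 × 0.01473 = 0.16810

0.1681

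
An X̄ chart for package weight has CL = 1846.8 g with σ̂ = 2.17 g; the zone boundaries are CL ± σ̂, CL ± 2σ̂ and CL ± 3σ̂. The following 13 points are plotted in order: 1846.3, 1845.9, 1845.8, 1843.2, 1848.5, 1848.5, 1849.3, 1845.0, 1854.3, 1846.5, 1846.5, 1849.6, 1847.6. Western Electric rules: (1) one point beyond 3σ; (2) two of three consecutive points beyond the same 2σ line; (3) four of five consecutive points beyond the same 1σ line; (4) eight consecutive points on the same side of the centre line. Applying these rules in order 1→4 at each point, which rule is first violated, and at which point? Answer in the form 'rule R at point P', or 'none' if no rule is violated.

Zone of each point (C = within 1σ̂, B = 1σ̂–2σ̂, A = 2σ̂–3σ̂, * = beyond 3σ̂; sign = side of CL): 1:-C, 2:-C, 3:-C, 4:-B, 5:+C, 6:+C, 7:+B, 8:-C, 9:+*, 10:-C, 11:-C, 12:+B, 13:+C
Rule 1 (one point beyond the 3σ limits) is satisfied at point 9.

rule 1 at point 9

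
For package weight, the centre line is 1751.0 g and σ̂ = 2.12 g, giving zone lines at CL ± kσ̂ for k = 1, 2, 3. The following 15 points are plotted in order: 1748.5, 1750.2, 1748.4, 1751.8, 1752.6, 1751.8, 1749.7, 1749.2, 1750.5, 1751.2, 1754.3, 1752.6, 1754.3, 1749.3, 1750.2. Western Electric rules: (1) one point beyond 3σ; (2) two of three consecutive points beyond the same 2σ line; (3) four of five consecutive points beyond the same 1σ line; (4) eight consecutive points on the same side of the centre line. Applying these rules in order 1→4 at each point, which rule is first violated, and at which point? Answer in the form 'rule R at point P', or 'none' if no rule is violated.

Zone of each point (C = within 1σ̂, B = 1σ̂–2σ̂, A = 2σ̂–3σ̂, * = beyond 3σ̂; sign = side of CL): 1:-B, 2:-C, 3:-B, 4:+C, 5:+C, 6:+C, 7:-C, 8:-C, 9:-C, 10:+C, 11:+B, 12:+C, 13:+B, 14:-C, 15:-C
No rule fires across all 15 points.

none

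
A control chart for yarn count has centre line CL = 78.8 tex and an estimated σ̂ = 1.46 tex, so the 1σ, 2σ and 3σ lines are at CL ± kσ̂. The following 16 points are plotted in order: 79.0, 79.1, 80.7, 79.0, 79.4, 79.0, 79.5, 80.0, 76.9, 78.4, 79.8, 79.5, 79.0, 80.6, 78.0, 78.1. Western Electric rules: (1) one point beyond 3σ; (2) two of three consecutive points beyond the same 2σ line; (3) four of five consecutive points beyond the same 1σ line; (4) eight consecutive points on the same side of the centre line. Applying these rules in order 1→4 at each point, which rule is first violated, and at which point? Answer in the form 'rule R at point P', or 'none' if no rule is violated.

Zone of each point (C = within 1σ̂, B = 1σ̂–2σ̂, A = 2σ̂–3σ̂, * = beyond 3σ̂; sign = side of CL): 1:+C, 2:+C, 3:+B, 4:+C, 5:+C, 6:+C, 7:+C, 8:+C, 9:-B, 10:-C, 11:+C, 12:+C, 13:+C, 14:+B, 15:-C, 16:-C
Rule 4 (eight consecutive points on the same side of the centre line) is satisfied at point 8.

rule 4 at point 8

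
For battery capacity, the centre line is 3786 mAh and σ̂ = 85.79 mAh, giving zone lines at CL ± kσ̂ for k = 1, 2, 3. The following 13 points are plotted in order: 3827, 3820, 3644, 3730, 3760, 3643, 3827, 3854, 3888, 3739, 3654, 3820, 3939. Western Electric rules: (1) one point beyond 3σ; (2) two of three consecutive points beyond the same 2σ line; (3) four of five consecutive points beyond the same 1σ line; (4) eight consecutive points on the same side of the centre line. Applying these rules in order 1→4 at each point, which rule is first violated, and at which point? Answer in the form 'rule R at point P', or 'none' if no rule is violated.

none

Zone of each point (C = within 1σ̂, B = 1σ̂–2σ̂, A = 2σ̂–3σ̂, * = beyond 3σ̂; sign = side of CL): 1:+C, 2:+C, 3:-B, 4:-C, 5:-C, 6:-B, 7:+C, 8:+C, 9:+B, 10:-C, 11:-B, 12:+C, 13:+B
No rule fires across all 13 points.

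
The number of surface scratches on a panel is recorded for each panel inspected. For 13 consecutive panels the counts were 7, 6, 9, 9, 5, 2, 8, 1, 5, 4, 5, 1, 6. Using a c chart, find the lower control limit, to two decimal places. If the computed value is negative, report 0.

0.00

c̄ = (7 + 6 + 9 + 9 + 5 + 2 + 8 + 1 + 5 + 4 + 5 + 1 + 6) / 13 = 68 / 13 = 5.2308
LCL = c̄ − 3√c̄ = 5.2308 − 3 × 2.2871 = -1.6305 → 0 (cannot be negative)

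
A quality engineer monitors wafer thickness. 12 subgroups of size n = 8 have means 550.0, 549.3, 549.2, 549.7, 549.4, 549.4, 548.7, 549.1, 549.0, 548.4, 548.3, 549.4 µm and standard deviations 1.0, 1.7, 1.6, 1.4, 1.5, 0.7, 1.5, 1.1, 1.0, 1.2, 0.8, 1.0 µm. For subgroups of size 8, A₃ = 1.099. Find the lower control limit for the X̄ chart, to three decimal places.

X̄̄ = (550.0 + 549.3 + 549.2 + 549.7 + 549.4 + 549.4 + 548.7 + 549.1 + 549.0 + 548.4 + 548.3 + 549.4) / 12 = 549.1583
s̄ = (1.0 + 1.7 + 1.6 + 1.4 + 1.5 + 0.7 + 1.5 + 1.1 + 1.0 + 1.2 + 0.8 + 1.0) / 12 = 1.2083
LCL = X̄̄ − A₃·s̄ = 549.1583 − 1.099 × 1.2083 = 547.8304

547.830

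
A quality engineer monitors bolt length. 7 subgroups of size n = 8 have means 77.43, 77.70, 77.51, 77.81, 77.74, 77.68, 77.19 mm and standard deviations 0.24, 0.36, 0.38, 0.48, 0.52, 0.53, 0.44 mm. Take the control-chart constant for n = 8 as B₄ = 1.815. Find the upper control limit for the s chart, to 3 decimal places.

s̄ = (0.24 + 0.36 + 0.38 + 0.48 + 0.52 + 0.53 + 0.44) / 7 = 0.4214
UCL_s = B₄·s̄ = 1.815 × 0.4214 = 0.7649

0.765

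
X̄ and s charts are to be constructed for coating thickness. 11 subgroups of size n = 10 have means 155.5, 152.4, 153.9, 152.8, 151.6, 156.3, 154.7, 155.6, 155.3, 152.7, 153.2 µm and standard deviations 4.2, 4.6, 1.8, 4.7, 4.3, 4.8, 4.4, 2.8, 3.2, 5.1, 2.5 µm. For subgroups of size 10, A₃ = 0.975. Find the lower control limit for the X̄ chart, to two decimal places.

150.24

X̄̄ = (155.5 + 152.4 + 153.9 + 152.8 + 151.6 + 156.3 + 154.7 + 155.6 + 155.3 + 152.7 + 153.2) / 11 = 154.0000
s̄ = (4.2 + 4.6 + 1.8 + 4.7 + 4.3 + 4.8 + 4.4 + 2.8 + 3.2 + 5.1 + 2.5) / 11 = 3.8545
LCL = X̄̄ − A₃·s̄ = 154.0000 − 0.975 × 3.8545 = 150.2418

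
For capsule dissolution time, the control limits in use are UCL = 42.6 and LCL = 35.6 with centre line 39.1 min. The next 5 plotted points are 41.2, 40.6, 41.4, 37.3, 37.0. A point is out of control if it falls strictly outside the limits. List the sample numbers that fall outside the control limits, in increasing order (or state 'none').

All 5 points lie within [35.6, 42.6].

none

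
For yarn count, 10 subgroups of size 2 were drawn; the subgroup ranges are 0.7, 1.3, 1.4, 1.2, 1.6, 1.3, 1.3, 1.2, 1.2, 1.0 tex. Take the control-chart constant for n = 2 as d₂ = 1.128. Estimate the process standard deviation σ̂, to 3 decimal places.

1.082

R̄ = (0.7 + 1.3 + 1.4 + 1.2 + 1.6 + 1.3 + 1.3 + 1.2 + 1.2 + 1.0) / 10 = 1.2200
σ̂ = R̄ / d₂ = 1.2200 / 1.128 = 1.0816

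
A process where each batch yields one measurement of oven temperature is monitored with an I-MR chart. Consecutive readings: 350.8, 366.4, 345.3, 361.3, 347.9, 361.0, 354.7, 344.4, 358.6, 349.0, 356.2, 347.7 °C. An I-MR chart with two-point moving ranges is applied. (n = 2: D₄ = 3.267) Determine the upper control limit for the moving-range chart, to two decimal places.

40.18

Moving ranges: 15.6, 21.1, 16.0, 13.4, 13.1, 6.3, 10.3, 14.2, 9.6, 7.2, 8.5; M̄R̄ = 135.3000 / 11 = 12.3000
UCL_MR = D₄·M̄R̄ = 3.267 × 12.3000 = 40.1841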